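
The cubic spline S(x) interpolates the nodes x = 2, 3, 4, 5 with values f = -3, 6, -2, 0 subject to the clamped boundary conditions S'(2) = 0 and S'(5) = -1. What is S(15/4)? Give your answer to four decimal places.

With M_i denoting the second derivative at x_i, h_i = 1, 1, 1, and Δ_i = (y_(i+1) − y_i)/h_i = 9, -8, 2:
  1·M_0 + 4·M_1 + 1·M_2 = 6(Δ_1 - Δ_0) = -102
  1·M_1 + 4·M_2 + 1·M_3 = 6(Δ_2 - Δ_1) = 60
Clamped end conditions give two more equations: 2h_0·M_0 + h_0·M_1 = 6(Δ_0 - S'(2)) = 54 and h_2·M_2 + 2h_2·M_3 = 6(S'(5) - Δ_2) = -18.
Solving the tridiagonal system: M_0 = 752/15, M_1 = -694/15, M_2 = 494/15, M_3 = -382/15.
On [3, 4], S(x) = 6 + 29/15·(x - 3) - 347/15·(x - 3)² + 66/5·(x - 3)³.
With (x - 3) = 3/4: S(15/4) = 1/160.

0.0063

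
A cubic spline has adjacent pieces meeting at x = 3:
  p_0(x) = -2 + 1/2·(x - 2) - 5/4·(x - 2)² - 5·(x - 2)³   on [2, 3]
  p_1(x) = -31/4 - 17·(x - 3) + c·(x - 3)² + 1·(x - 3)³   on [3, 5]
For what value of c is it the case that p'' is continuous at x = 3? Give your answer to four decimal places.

-16.2500

p_0''(x) = -5/2 - 30·(x - 2), so p_0''(3) = -65/2. On the right, p_1''(3) = 2c, so c = -65/4.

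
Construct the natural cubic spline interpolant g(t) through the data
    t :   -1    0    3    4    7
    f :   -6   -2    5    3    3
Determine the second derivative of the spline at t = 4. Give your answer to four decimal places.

Write σ_i for g''(x_i). With h_i = 1, 3, 1, 3 and divided differences Δ_i = 4, 7/3, -2, 0, the continuity of g' gives the tridiagonal system
  1·σ_0 + 8·σ_1 + 3·σ_2 = 6(Δ_1 - Δ_0) = -10
  3·σ_1 + 8·σ_2 + 1·σ_3 = 6(Δ_2 - Δ_1) = -26
  1·σ_2 + 8·σ_3 + 3·σ_4 = 6(Δ_3 - Δ_2) = 12
Natural end conditions: σ_0 = σ_4 = 0.
Solving the tridiagonal system: σ_0 = 0, σ_1 = 5/72, σ_2 = -95/27, σ_3 = 419/216, σ_4 = 0.

1.9398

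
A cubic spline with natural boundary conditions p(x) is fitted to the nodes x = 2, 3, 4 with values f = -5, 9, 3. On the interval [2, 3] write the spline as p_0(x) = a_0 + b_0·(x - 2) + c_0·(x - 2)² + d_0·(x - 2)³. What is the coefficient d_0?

With σ_i denoting the second derivative at x_i, h_i = 1, 1, and Δ_i = (y_(i+1) − y_i)/h_i = 14, -6:
  1·σ_0 + 4·σ_1 + 1·σ_2 = 6(Δ_1 - Δ_0) = -120
Natural end conditions: σ_0 = σ_2 = 0.
Hence σ_0 = 0, σ_1 = -30, σ_2 = 0.
On [2, 3], with p_0(x) = a_0 + b_0·(x - 2) + c_0·(x - 2)² + d_0·(x - 2)³: c_0 = σ_0/2 = 0, d_0 = (σ_1 - σ_0)/(6h_0) = -5, b_0 = Δ_0 - h_0(2σ_0 + σ_1)/6 = 19.

-5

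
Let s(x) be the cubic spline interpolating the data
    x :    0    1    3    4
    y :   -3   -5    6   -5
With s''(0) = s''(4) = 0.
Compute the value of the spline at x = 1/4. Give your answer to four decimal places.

Write σ_i for s''(x_i). With h_i = 1, 2, 1 and divided differences Δ_i = -2, 11/2, -11, the continuity of s' gives the tridiagonal system
  1·σ_0 + 6·σ_1 + 2·σ_2 = 6(Δ_1 - Δ_0) = 45
  2·σ_1 + 6·σ_2 + 1·σ_3 = 6(Δ_2 - Δ_1) = -99
Natural end conditions: σ_0 = σ_3 = 0.
Hence σ_0 = 0, σ_1 = 117/8, σ_2 = -171/8, σ_3 = 0.
On [0, 1], s(x) = -3 - 71/16·x + 0·x² + 39/16·x³.
With x = 1/4: s(1/4) = -4169/1024.

-4.0713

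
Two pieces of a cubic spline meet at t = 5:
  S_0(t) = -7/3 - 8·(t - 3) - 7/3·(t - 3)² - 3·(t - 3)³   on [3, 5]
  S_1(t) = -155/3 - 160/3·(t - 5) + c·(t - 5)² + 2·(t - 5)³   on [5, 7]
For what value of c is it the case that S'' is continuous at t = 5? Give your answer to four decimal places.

-20.3333

S_0''(t) = -14/3 - 18·(t - 3), so S_0''(5) = -122/3. On the right, S_1''(5) = 2c, so c = -61/3.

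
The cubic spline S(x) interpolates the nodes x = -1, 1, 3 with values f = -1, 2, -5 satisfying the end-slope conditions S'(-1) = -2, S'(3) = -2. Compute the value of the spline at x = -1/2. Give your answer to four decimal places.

-1.0469

Put σ_i = S'' at the i-th knot. Here h = (2, 2) and Δ = (3/2, -7/2), so the interior equations h_(i-1)·σ_(i-1) + 2(h_(i-1)+h_i)·σ_i + h_i·σ_(i+1) = 6(Δ_i − Δ_(i-1)) read
  2·σ_0 + 8·σ_1 + 2·σ_2 = 6(Δ_1 - Δ_0) = -30
Clamped end conditions give two more equations: 2h_0·σ_0 + h_0·σ_1 = 6(Δ_0 - S'(-1)) = 21 and h_1·σ_1 + 2h_1·σ_2 = 6(S'(3) - Δ_1) = 9.
Solving the tridiagonal system: σ_0 = 9, σ_1 = -15/2, σ_2 = 6.
On [-1, 1], S(x) = -1 - 2·(x + 1) + 9/2·(x + 1)² - 11/8·(x + 1)³.
With (x + 1) = 1/2: S(-1/2) = -67/64.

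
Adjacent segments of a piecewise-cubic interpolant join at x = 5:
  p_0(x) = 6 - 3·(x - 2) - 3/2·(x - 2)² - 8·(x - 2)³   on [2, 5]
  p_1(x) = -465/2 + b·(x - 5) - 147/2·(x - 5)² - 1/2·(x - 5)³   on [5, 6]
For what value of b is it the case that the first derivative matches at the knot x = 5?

-228

p_0'(x) = -3 - 3·(x - 2) - 24·(x - 2)², so p_0'(5) = -228. On the right, p_1'(5) = b, so b = -228.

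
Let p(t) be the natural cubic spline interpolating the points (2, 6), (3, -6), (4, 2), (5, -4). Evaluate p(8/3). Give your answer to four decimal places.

-4.3210

Write m_i for p''(x_i). With h_i = 1, 1, 1 and divided differences Δ_i = -12, 8, -6, the continuity of p' gives the tridiagonal system
  1·m_0 + 4·m_1 + 1·m_2 = 6(Δ_1 - Δ_0) = 120
  1·m_1 + 4·m_2 + 1·m_3 = 6(Δ_2 - Δ_1) = -84
Natural end conditions: m_0 = m_3 = 0.
Solving the tridiagonal system: m_0 = 0, m_1 = 188/5, m_2 = -152/5, m_3 = 0.
On [2, 3], p(t) = 6 - 274/15·(t - 2) + 0·(t - 2)² + 94/15·(t - 2)³.
With (t - 2) = 2/3: p(8/3) = -350/81.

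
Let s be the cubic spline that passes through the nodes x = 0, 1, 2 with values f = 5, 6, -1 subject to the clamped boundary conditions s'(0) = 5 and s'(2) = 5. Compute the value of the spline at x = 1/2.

Put m_i = s'' at the i-th knot. Here h = (1, 1) and Δ = (1, -7), so the interior equations h_(i-1)·m_(i-1) + 2(h_(i-1)+h_i)·m_i + h_i·m_(i+1) = 6(Δ_i − Δ_(i-1)) read
  1·m_0 + 4·m_1 + 1·m_2 = 6(Δ_1 - Δ_0) = -48
Clamped end conditions give two more equations: 2h_0·m_0 + h_0·m_1 = 6(Δ_0 - s'(0)) = -24 and h_1·m_1 + 2h_1·m_2 = 6(s'(2) - Δ_1) = 72.
Forward elimination and back-substitution give m_0 = 0, m_1 = -24, m_2 = 48.
On [0, 1], s(x) = 5 + 5·x + 0·x² - 4·x³.
With x = 1/2: s(1/2) = 7.

7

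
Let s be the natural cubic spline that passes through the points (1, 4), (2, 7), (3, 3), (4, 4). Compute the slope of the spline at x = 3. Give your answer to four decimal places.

-2.6000

Let m_i = s''(x_i). Step sizes h_i = 1, 1, 1; slopes of the chords Δ_i = (y_(i+1) - y_i)/h_i = 3, -4, 1.
  1·m_0 + 4·m_1 + 1·m_2 = 6(Δ_1 - Δ_0) = -42
  1·m_1 + 4·m_2 + 1·m_3 = 6(Δ_2 - Δ_1) = 30
Natural end conditions: m_0 = m_3 = 0.
Hence m_0 = 0, m_1 = -66/5, m_2 = 54/5, m_3 = 0.
On [3, 4], s'(x) = b_2 + 2c_2·(x - 3) + 3d_2·(x - 3)² with b_2 = Δ_2 - h_2(2m_2 + m_3)/6 = -13/5, c_2 = m_2/2 = 27/5, d_2 = (m_3 - m_2)/(6h_2) = -9/5. So s'(3) = -13/5.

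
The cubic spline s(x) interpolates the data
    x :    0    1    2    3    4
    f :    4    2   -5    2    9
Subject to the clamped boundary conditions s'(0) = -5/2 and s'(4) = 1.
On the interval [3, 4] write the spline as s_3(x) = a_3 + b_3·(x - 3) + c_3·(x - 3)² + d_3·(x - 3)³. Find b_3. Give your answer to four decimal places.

Write M_i for s''(x_i). With h_i = 1, 1, 1, 1 and divided differences Δ_i = -2, -7, 7, 7, the continuity of s' gives the tridiagonal system
  1·M_0 + 4·M_1 + 1·M_2 = 6(Δ_1 - Δ_0) = -30
  1·M_1 + 4·M_2 + 1·M_3 = 6(Δ_2 - Δ_1) = 84
  1·M_2 + 4·M_3 + 1·M_4 = 6(Δ_3 - Δ_2) = 0
Clamped end conditions give two more equations: 2h_0·M_0 + h_0·M_1 = 6(Δ_0 - s'(0)) = 3 and h_3·M_3 + 2h_3·M_4 = 6(s'(4) - Δ_3) = -36.
Forward elimination and back-substitution give M_0 = 541/56, M_1 = -457/28, M_2 = 205/8, M_3 = -61/28, M_4 = -947/56.
On [3, 4], with s_3(x) = a_3 + b_3·(x - 3) + c_3·(x - 3)² + d_3·(x - 3)³: c_3 = M_3/2 = -61/56, d_3 = (M_4 - M_3)/(6h_3) = -275/112, b_3 = Δ_3 - h_3(2M_3 + M_4)/6 = 1181/112.

10.5446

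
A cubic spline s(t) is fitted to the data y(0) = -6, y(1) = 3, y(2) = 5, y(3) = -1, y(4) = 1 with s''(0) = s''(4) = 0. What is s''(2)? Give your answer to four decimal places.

-14.1429

Let m_i = s''(x_i). Step sizes h_i = 1, 1, 1, 1; slopes of the chords Δ_i = (y_(i+1) - y_i)/h_i = 9, 2, -6, 2.
  1·m_0 + 4·m_1 + 1·m_2 = 6(Δ_1 - Δ_0) = -42
  1·m_1 + 4·m_2 + 1·m_3 = 6(Δ_2 - Δ_1) = -48
  1·m_2 + 4·m_3 + 1·m_4 = 6(Δ_3 - Δ_2) = 48
Natural end conditions: m_0 = m_4 = 0.
Solving: m_0 = 0, m_1 = -195/28, m_2 = -99/7, m_3 = 435/28, m_4 = 0.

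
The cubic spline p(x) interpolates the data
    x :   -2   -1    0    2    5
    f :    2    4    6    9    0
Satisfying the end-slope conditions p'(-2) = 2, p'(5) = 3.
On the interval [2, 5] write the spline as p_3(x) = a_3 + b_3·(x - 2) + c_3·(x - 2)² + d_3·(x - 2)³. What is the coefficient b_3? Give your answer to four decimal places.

-1.7740

With σ_i denoting the second derivative at x_i, h_i = 1, 1, 2, 3, and Δ_i = (y_(i+1) − y_i)/h_i = 2, 2, 3/2, -3:
  1·σ_0 + 4·σ_1 + 1·σ_2 = 6(Δ_1 - Δ_0) = 0
  1·σ_1 + 6·σ_2 + 2·σ_3 = 6(Δ_2 - Δ_1) = -3
  2·σ_2 + 10·σ_3 + 3·σ_4 = 6(Δ_3 - Δ_2) = -27
Clamped end conditions give two more equations: 2h_0·σ_0 + h_0·σ_1 = 6(Δ_0 - p'(-2)) = 0 and h_3·σ_3 + 2h_3·σ_4 = 6(p'(5) - Δ_3) = 36.
Solving the tridiagonal system: σ_0 = 43/208, σ_1 = -43/104, σ_2 = 301/208, σ_3 = -293/52, σ_4 = 917/104.
On [2, 5], with p_3(x) = a_3 + b_3·(x - 2) + c_3·(x - 2)² + d_3·(x - 2)³: c_3 = σ_3/2 = -293/104, d_3 = (σ_4 - σ_3)/(6h_3) = 167/208, b_3 = Δ_3 - h_3(2σ_3 + σ_4)/6 = -369/208.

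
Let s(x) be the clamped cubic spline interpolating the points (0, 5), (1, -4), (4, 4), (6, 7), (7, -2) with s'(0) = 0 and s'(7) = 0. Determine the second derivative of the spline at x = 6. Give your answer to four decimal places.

-15.7748

Put m_i = s'' at the i-th knot. Here h = (1, 3, 2, 1) and Δ = (-9, 8/3, 3/2, -9), so the interior equations h_(i-1)·m_(i-1) + 2(h_(i-1)+h_i)·m_i + h_i·m_(i+1) = 6(Δ_i − Δ_(i-1)) read
  1·m_0 + 8·m_1 + 3·m_2 = 6(Δ_1 - Δ_0) = 70
  3·m_1 + 10·m_2 + 2·m_3 = 6(Δ_2 - Δ_1) = -7
  2·m_2 + 6·m_3 + 1·m_4 = 6(Δ_3 - Δ_2) = -63
Clamped end conditions give two more equations: 2h_0·m_0 + h_0·m_1 = 6(Δ_0 - s'(0)) = -54 and h_3·m_3 + 2h_3·m_4 = 6(s'(7) - Δ_3) = 54.
Forward elimination and back-substitution give m_0 = -5001/148, m_1 = 1005/74, m_2 = -719/444, m_3 = -1751/111, m_4 = 7745/222.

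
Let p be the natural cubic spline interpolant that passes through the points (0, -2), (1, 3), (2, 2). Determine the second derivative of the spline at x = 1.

Let m_i = p''(x_i). Step sizes h_i = 1, 1; slopes of the chords Δ_i = (y_(i+1) - y_i)/h_i = 5, -1.
  1·m_0 + 4·m_1 + 1·m_2 = 6(Δ_1 - Δ_0) = -36
Natural end conditions: m_0 = m_2 = 0.
Hence m_0 = 0, m_1 = -9, m_2 = 0.

-9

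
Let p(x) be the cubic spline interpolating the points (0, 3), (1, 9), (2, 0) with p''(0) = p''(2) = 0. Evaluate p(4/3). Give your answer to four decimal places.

Write m_i for p''(x_i). With h_i = 1, 1 and divided differences Δ_i = 6, -9, the continuity of p' gives the tridiagonal system
  1·m_0 + 4·m_1 + 1·m_2 = 6(Δ_1 - Δ_0) = -90
Natural end conditions: m_0 = m_2 = 0.
Solving: m_0 = 0, m_1 = -45/2, m_2 = 0.
On [1, 2], p(x) = 9 - 3/2·(x - 1) - 45/4·(x - 1)² + 15/4·(x - 1)³.
With (x - 1) = 1/3: p(4/3) = 133/18.

7.3889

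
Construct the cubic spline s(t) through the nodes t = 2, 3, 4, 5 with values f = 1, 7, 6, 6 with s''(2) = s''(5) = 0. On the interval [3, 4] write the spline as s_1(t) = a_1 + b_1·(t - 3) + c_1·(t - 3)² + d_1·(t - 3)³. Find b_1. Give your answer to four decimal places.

2.1333

Let M_i = s''(x_i). Step sizes h_i = 1, 1, 1; slopes of the chords Δ_i = (y_(i+1) - y_i)/h_i = 6, -1, 0.
  1·M_0 + 4·M_1 + 1·M_2 = 6(Δ_1 - Δ_0) = -42
  1·M_1 + 4·M_2 + 1·M_3 = 6(Δ_2 - Δ_1) = 6
Natural end conditions: M_0 = M_3 = 0.
Forward elimination and back-substitution give M_0 = 0, M_1 = -58/5, M_2 = 22/5, M_3 = 0.
On [3, 4], with s_1(t) = a_1 + b_1·(t - 3) + c_1·(t - 3)² + d_1·(t - 3)³: c_1 = M_1/2 = -29/5, d_1 = (M_2 - M_1)/(6h_1) = 8/3, b_1 = Δ_1 - h_1(2M_1 + M_2)/6 = 32/15.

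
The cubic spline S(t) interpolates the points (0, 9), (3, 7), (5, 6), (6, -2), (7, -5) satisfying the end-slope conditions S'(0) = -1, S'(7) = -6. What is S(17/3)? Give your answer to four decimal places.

0.3187

Let M_i = S''(x_i). Step sizes h_i = 3, 2, 1, 1; slopes of the chords Δ_i = (y_(i+1) - y_i)/h_i = -2/3, -1/2, -8, -3.
  3·M_0 + 10·M_1 + 2·M_2 = 6(Δ_1 - Δ_0) = 1
  2·M_1 + 6·M_2 + 1·M_3 = 6(Δ_2 - Δ_1) = -45
  1·M_2 + 4·M_3 + 1·M_4 = 6(Δ_3 - Δ_2) = 30
Clamped end conditions give two more equations: 2h_0·M_0 + h_0·M_1 = 6(Δ_0 - S'(0)) = 2 and h_3·M_3 + 2h_3·M_4 = 6(S'(7) - Δ_3) = -18.
Forward elimination and back-substitution give M_0 = -289/312, M_1 = 131/52, M_2 = -2227/208, M_3 = 1477/104, M_4 = -3349/208.
On [5, 6], S(t) = 6 - 707/104·(t - 5) - 2227/416·(t - 5)² + 1727/416·(t - 5)³.
With (t - 5) = 2/3: S(17/3) = 895/2808.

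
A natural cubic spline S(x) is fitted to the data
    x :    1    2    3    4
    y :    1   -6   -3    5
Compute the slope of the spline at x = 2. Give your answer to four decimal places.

Write σ_i for S''(x_i). With h_i = 1, 1, 1 and divided differences Δ_i = -7, 3, 8, the continuity of S' gives the tridiagonal system
  1·σ_0 + 4·σ_1 + 1·σ_2 = 6(Δ_1 - Δ_0) = 60
  1·σ_1 + 4·σ_2 + 1·σ_3 = 6(Δ_2 - Δ_1) = 30
Natural end conditions: σ_0 = σ_3 = 0.
Hence σ_0 = 0, σ_1 = 14, σ_2 = 4, σ_3 = 0.
On [2, 3], S'(x) = b_1 + 2c_1·(x - 2) + 3d_1·(x - 2)² with b_1 = Δ_1 - h_1(2σ_1 + σ_2)/6 = -7/3, c_1 = σ_1/2 = 7, d_1 = (σ_2 - σ_1)/(6h_1) = -5/3. So S'(2) = -7/3.

-2.3333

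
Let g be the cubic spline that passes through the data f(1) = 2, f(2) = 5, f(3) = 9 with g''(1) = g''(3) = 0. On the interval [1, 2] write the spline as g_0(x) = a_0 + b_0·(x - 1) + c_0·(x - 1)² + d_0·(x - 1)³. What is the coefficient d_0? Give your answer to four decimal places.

0.2500

With M_i denoting the second derivative at x_i, h_i = 1, 1, and Δ_i = (y_(i+1) − y_i)/h_i = 3, 4:
  1·M_0 + 4·M_1 + 1·M_2 = 6(Δ_1 - Δ_0) = 6
Natural end conditions: M_0 = M_2 = 0.
Hence M_0 = 0, M_1 = 3/2, M_2 = 0.
On [1, 2], with g_0(x) = a_0 + b_0·(x - 1) + c_0·(x - 1)² + d_0·(x - 1)³: c_0 = M_0/2 = 0, d_0 = (M_1 - M_0)/(6h_0) = 1/4, b_0 = Δ_0 - h_0(2M_0 + M_1)/6 = 11/4.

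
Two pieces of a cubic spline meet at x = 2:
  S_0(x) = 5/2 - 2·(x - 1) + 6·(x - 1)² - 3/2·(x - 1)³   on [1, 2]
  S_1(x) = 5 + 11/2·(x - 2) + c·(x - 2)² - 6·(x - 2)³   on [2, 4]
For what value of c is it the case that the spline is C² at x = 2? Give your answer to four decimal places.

S_0''(x) = 12 - 9·(x - 1), so S_0''(2) = 3. On the right, S_1''(2) = 2c, so c = 3/2.

1.5000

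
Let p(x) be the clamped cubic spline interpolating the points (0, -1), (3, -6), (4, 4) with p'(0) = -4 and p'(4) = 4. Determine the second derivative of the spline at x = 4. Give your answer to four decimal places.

-24.7500

Let M_i = p''(x_i). Step sizes h_i = 3, 1; slopes of the chords Δ_i = (y_(i+1) - y_i)/h_i = -5/3, 10.
  3·M_0 + 8·M_1 + 1·M_2 = 6(Δ_1 - Δ_0) = 70
Clamped end conditions give two more equations: 2h_0·M_0 + h_0·M_1 = 6(Δ_0 - p'(0)) = 14 and h_1·M_1 + 2h_1·M_2 = 6(p'(4) - Δ_1) = -36.
Hence M_0 = -53/12, M_1 = 27/2, M_2 = -99/4.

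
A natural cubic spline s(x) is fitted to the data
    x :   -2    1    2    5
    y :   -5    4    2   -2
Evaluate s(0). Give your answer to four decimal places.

3.1517

Put M_i = s'' at the i-th knot. Here h = (3, 1, 3) and Δ = (3, -2, -4/3), so the interior equations h_(i-1)·M_(i-1) + 2(h_(i-1)+h_i)·M_i + h_i·M_(i+1) = 6(Δ_i − Δ_(i-1)) read
  3·M_0 + 8·M_1 + 1·M_2 = 6(Δ_1 - Δ_0) = -30
  1·M_1 + 8·M_2 + 3·M_3 = 6(Δ_2 - Δ_1) = 4
Natural end conditions: M_0 = M_3 = 0.
Hence M_0 = 0, M_1 = -244/63, M_2 = 62/63, M_3 = 0.
On [-2, 1], s(x) = -5 + 311/63·(x + 2) + 0·(x + 2)² - 122/567·(x + 2)³.
With (x + 2) = 2: s(0) = 1787/567.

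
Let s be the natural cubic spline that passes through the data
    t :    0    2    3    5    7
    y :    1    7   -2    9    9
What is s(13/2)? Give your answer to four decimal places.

10.4301

Let m_i = s''(x_i). Step sizes h_i = 2, 1, 2, 2; slopes of the chords Δ_i = (y_(i+1) - y_i)/h_i = 3, -9, 11/2, 0.
  2·m_0 + 6·m_1 + 1·m_2 = 6(Δ_1 - Δ_0) = -72
  1·m_1 + 6·m_2 + 2·m_3 = 6(Δ_2 - Δ_1) = 87
  2·m_2 + 8·m_3 + 2·m_4 = 6(Δ_3 - Δ_2) = -33
Natural end conditions: m_0 = m_4 = 0.
Solving the tridiagonal system: m_0 = 0, m_1 = -1965/128, m_2 = 1287/64, m_3 = -2343/256, m_4 = 0.
On [5, 7], s(t) = 9 + 781/128·(t - 5) - 2343/512·(t - 5)² + 781/1024·(t - 5)³.
With (t - 5) = 3/2: s(13/2) = 85443/8192.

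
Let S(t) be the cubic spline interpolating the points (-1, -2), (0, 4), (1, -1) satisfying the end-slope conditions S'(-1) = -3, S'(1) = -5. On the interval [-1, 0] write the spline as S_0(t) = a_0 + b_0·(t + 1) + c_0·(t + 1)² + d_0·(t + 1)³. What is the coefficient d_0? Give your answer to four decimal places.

-12.2500

Write σ_i for S''(x_i). With h_i = 1, 1 and divided differences Δ_i = 6, -5, the continuity of S' gives the tridiagonal system
  1·σ_0 + 4·σ_1 + 1·σ_2 = 6(Δ_1 - Δ_0) = -66
Clamped end conditions give two more equations: 2h_0·σ_0 + h_0·σ_1 = 6(Δ_0 - S'(-1)) = 54 and h_1·σ_1 + 2h_1·σ_2 = 6(S'(1) - Δ_1) = 0.
Solving: σ_0 = 85/2, σ_1 = -31, σ_2 = 31/2.
On [-1, 0], with S_0(t) = a_0 + b_0·(t + 1) + c_0·(t + 1)² + d_0·(t + 1)³: c_0 = σ_0/2 = 85/4, d_0 = (σ_1 - σ_0)/(6h_0) = -49/4, b_0 = Δ_0 - h_0(2σ_0 + σ_1)/6 = -3.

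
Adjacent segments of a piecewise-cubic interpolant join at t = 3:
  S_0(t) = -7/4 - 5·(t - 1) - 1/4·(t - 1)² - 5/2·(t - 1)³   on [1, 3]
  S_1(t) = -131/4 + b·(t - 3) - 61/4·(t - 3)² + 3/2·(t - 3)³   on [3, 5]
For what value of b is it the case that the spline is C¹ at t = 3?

-36

S_0'(t) = -5 - 1/2·(t - 1) - 15/2·(t - 1)², so S_0'(3) = -36. On the right, S_1'(3) = b, so b = -36.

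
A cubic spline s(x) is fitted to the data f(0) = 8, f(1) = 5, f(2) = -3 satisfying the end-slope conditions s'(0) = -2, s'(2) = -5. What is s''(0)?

Let m_i = s''(x_i). Step sizes h_i = 1, 1; slopes of the chords Δ_i = (y_(i+1) - y_i)/h_i = -3, -8.
  1·m_0 + 4·m_1 + 1·m_2 = 6(Δ_1 - Δ_0) = -30
Clamped end conditions give two more equations: 2h_0·m_0 + h_0·m_1 = 6(Δ_0 - s'(0)) = -6 and h_1·m_1 + 2h_1·m_2 = 6(s'(2) - Δ_1) = 18.
Forward elimination and back-substitution give m_0 = 3, m_1 = -12, m_2 = 15.

3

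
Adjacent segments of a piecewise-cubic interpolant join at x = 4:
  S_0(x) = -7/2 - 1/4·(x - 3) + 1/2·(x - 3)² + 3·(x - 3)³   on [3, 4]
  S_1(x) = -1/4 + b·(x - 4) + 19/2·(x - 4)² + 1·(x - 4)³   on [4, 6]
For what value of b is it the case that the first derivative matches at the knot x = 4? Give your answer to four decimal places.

S_0'(x) = -1/4 + 1·(x - 3) + 9·(x - 3)², so S_0'(4) = 39/4. On the right, S_1'(4) = b, so b = 39/4.

9.7500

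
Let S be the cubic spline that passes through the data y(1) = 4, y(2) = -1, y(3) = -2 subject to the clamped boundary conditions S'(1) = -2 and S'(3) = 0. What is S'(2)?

-4

Put σ_i = S'' at the i-th knot. Here h = (1, 1) and Δ = (-5, -1), so the interior equations h_(i-1)·σ_(i-1) + 2(h_(i-1)+h_i)·σ_i + h_i·σ_(i+1) = 6(Δ_i − Δ_(i-1)) read
  1·σ_0 + 4·σ_1 + 1·σ_2 = 6(Δ_1 - Δ_0) = 24
Clamped end conditions give two more equations: 2h_0·σ_0 + h_0·σ_1 = 6(Δ_0 - S'(1)) = -18 and h_1·σ_1 + 2h_1·σ_2 = 6(S'(3) - Δ_1) = 6.
Solving: σ_0 = -14, σ_1 = 10, σ_2 = -2.
On [2, 3], S'(x) = b_1 + 2c_1·(x - 2) + 3d_1·(x - 2)² with b_1 = Δ_1 - h_1(2σ_1 + σ_2)/6 = -4, c_1 = σ_1/2 = 5, d_1 = (σ_2 - σ_1)/(6h_1) = -2. So S'(2) = -4.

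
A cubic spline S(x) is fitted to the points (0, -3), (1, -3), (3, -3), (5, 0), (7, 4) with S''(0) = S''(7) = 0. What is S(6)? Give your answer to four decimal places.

1.9817

Let M_i = S''(x_i). Step sizes h_i = 1, 2, 2, 2; slopes of the chords Δ_i = (y_(i+1) - y_i)/h_i = 0, 0, 3/2, 2.
  1·M_0 + 6·M_1 + 2·M_2 = 6(Δ_1 - Δ_0) = 0
  2·M_1 + 8·M_2 + 2·M_3 = 6(Δ_2 - Δ_1) = 9
  2·M_2 + 8·M_3 + 2·M_4 = 6(Δ_3 - Δ_2) = 3
Natural end conditions: M_0 = M_4 = 0.
Solving the tridiagonal system: M_0 = 0, M_1 = -33/82, M_2 = 99/82, M_3 = 3/41, M_4 = 0.
On [5, 7], S(x) = 0 + 80/41·(x - 5) + 3/82·(x - 5)² - 1/164·(x - 5)³.
With (x - 5) = 1: S(6) = 325/164.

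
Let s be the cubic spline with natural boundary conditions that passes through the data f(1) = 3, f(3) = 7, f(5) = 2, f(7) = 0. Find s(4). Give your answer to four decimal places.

4.9500

Write σ_i for s''(x_i). With h_i = 2, 2, 2 and divided differences Δ_i = 2, -5/2, -1, the continuity of s' gives the tridiagonal system
  2·σ_0 + 8·σ_1 + 2·σ_2 = 6(Δ_1 - Δ_0) = -27
  2·σ_1 + 8·σ_2 + 2·σ_3 = 6(Δ_2 - Δ_1) = 9
Natural end conditions: σ_0 = σ_3 = 0.
Hence σ_0 = 0, σ_1 = -39/10, σ_2 = 21/10, σ_3 = 0.
On [3, 5], s(t) = 7 - 3/5·(t - 3) - 39/20·(t - 3)² + 1/2·(t - 3)³.
With (t - 3) = 1: s(4) = 99/20.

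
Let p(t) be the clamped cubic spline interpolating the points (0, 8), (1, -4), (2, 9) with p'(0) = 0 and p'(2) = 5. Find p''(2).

Write σ_i for p''(x_i). With h_i = 1, 1 and divided differences Δ_i = -12, 13, the continuity of p' gives the tridiagonal system
  1·σ_0 + 4·σ_1 + 1·σ_2 = 6(Δ_1 - Δ_0) = 150
Clamped end conditions give two more equations: 2h_0·σ_0 + h_0·σ_1 = 6(Δ_0 - p'(0)) = -72 and h_1·σ_1 + 2h_1·σ_2 = 6(p'(2) - Δ_1) = -48.
Solving the tridiagonal system: σ_0 = -71, σ_1 = 70, σ_2 = -59.

-59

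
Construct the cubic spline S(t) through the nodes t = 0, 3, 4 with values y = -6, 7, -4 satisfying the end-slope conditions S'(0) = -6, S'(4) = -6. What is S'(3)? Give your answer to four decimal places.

Put σ_i = S'' at the i-th knot. Here h = (3, 1) and Δ = (13/3, -11), so the interior equations h_(i-1)·σ_(i-1) + 2(h_(i-1)+h_i)·σ_i + h_i·σ_(i+1) = 6(Δ_i − Δ_(i-1)) read
  3·σ_0 + 8·σ_1 + 1·σ_2 = 6(Δ_1 - Δ_0) = -92
Clamped end conditions give two more equations: 2h_0·σ_0 + h_0·σ_1 = 6(Δ_0 - S'(0)) = 62 and h_1·σ_1 + 2h_1·σ_2 = 6(S'(4) - Δ_1) = 30.
Hence σ_0 = 131/6, σ_1 = -23, σ_2 = 53/2.
On [3, 4], S'(t) = b_1 + 2c_1·(t - 3) + 3d_1·(t - 3)² with b_1 = Δ_1 - h_1(2σ_1 + σ_2)/6 = -31/4, c_1 = σ_1/2 = -23/2, d_1 = (σ_2 - σ_1)/(6h_1) = 33/4. So S'(3) = -31/4.

-7.7500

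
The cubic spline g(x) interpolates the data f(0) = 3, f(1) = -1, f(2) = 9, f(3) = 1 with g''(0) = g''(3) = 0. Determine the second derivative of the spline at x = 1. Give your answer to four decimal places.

With σ_i denoting the second derivative at x_i, h_i = 1, 1, 1, and Δ_i = (y_(i+1) − y_i)/h_i = -4, 10, -8:
  1·σ_0 + 4·σ_1 + 1·σ_2 = 6(Δ_1 - Δ_0) = 84
  1·σ_1 + 4·σ_2 + 1·σ_3 = 6(Δ_2 - Δ_1) = -108
Natural end conditions: σ_0 = σ_3 = 0.
Solving: σ_0 = 0, σ_1 = 148/5, σ_2 = -172/5, σ_3 = 0.

29.6000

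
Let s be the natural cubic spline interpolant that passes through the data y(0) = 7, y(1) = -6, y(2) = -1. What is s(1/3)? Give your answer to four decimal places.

1.3333

Put M_i = s'' at the i-th knot. Here h = (1, 1) and Δ = (-13, 5), so the interior equations h_(i-1)·M_(i-1) + 2(h_(i-1)+h_i)·M_i + h_i·M_(i+1) = 6(Δ_i − Δ_(i-1)) read
  1·M_0 + 4·M_1 + 1·M_2 = 6(Δ_1 - Δ_0) = 108
Natural end conditions: M_0 = M_2 = 0.
Solving the tridiagonal system: M_0 = 0, M_1 = 27, M_2 = 0.
On [0, 1], s(x) = 7 - 35/2·x + 0·x² + 9/2·x³.
With x = 1/3: s(1/3) = 4/3.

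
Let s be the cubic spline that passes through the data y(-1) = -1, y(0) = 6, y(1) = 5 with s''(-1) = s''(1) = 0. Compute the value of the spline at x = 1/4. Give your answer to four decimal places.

6.4063

Write M_i for s''(x_i). With h_i = 1, 1 and divided differences Δ_i = 7, -1, the continuity of s' gives the tridiagonal system
  1·M_0 + 4·M_1 + 1·M_2 = 6(Δ_1 - Δ_0) = -48
Natural end conditions: M_0 = M_2 = 0.
Solving the tridiagonal system: M_0 = 0, M_1 = -12, M_2 = 0.
On [0, 1], s(x) = 6 + 3·x - 6·x² + 2·x³.
With x = 1/4: s(1/4) = 205/32.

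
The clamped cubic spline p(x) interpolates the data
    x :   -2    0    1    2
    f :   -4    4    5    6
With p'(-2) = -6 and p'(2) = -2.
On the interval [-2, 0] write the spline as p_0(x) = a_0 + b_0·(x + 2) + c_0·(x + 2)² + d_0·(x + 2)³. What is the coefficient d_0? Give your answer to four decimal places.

-2.5909

Let M_i = p''(x_i). Step sizes h_i = 2, 1, 1; slopes of the chords Δ_i = (y_(i+1) - y_i)/h_i = 4, 1, 1.
  2·M_0 + 6·M_1 + 1·M_2 = 6(Δ_1 - Δ_0) = -18
  1·M_1 + 4·M_2 + 1·M_3 = 6(Δ_2 - Δ_1) = 0
Clamped end conditions give two more equations: 2h_0·M_0 + h_0·M_1 = 6(Δ_0 - p'(-2)) = 60 and h_2·M_2 + 2h_2·M_3 = 6(p'(2) - Δ_2) = -18.
Solving the tridiagonal system: M_0 = 224/11, M_1 = -118/11, M_2 = 62/11, M_3 = -130/11.
On [-2, 0], with p_0(x) = a_0 + b_0·(x + 2) + c_0·(x + 2)² + d_0·(x + 2)³: c_0 = M_0/2 = 112/11, d_0 = (M_1 - M_0)/(6h_0) = -57/22, b_0 = Δ_0 - h_0(2M_0 + M_1)/6 = -6.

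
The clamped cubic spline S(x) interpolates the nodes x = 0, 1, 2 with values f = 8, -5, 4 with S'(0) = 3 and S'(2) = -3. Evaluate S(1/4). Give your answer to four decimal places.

With m_i denoting the second derivative at x_i, h_i = 1, 1, and Δ_i = (y_(i+1) − y_i)/h_i = -13, 9:
  1·m_0 + 4·m_1 + 1·m_2 = 6(Δ_1 - Δ_0) = 132
Clamped end conditions give two more equations: 2h_0·m_0 + h_0·m_1 = 6(Δ_0 - S'(0)) = -96 and h_1·m_1 + 2h_1·m_2 = 6(S'(2) - Δ_1) = -72.
Hence m_0 = -84, m_1 = 72, m_2 = -72.
On [0, 1], S(x) = 8 + 3·x - 42·x² + 26·x³.
With x = 1/4: S(1/4) = 209/32.

6.5313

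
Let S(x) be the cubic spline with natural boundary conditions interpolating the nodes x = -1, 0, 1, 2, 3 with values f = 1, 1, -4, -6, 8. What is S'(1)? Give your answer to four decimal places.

-6.1250

With M_i denoting the second derivative at x_i, h_i = 1, 1, 1, 1, and Δ_i = (y_(i+1) − y_i)/h_i = 0, -5, -2, 14:
  1·M_0 + 4·M_1 + 1·M_2 = 6(Δ_1 - Δ_0) = -30
  1·M_1 + 4·M_2 + 1·M_3 = 6(Δ_2 - Δ_1) = 18
  1·M_2 + 4·M_3 + 1·M_4 = 6(Δ_3 - Δ_2) = 96
Natural end conditions: M_0 = M_4 = 0.
Solving: M_0 = 0, M_1 = -213/28, M_2 = 3/7, M_3 = 669/28, M_4 = 0.
On [1, 2], S'(x) = b_2 + 2c_2·(x - 1) + 3d_2·(x - 1)² with b_2 = Δ_2 - h_2(2M_2 + M_3)/6 = -49/8, c_2 = M_2/2 = 3/14, d_2 = (M_3 - M_2)/(6h_2) = 219/56. So S'(1) = -49/8.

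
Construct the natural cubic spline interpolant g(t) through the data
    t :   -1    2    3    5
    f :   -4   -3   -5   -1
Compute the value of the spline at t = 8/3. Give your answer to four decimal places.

-4.4904

Let σ_i = g''(x_i). Step sizes h_i = 3, 1, 2; slopes of the chords Δ_i = (y_(i+1) - y_i)/h_i = 1/3, -2, 2.
  3·σ_0 + 8·σ_1 + 1·σ_2 = 6(Δ_1 - Δ_0) = -14
  1·σ_1 + 6·σ_2 + 2·σ_3 = 6(Δ_2 - Δ_1) = 24
Natural end conditions: σ_0 = σ_3 = 0.
Forward elimination and back-substitution give σ_0 = 0, σ_1 = -108/47, σ_2 = 206/47, σ_3 = 0.
On [2, 3], g(t) = -3 - 277/141·(t - 2) - 54/47·(t - 2)² + 157/141·(t - 2)³.
With (t - 2) = 2/3: g(8/3) = -17095/3807.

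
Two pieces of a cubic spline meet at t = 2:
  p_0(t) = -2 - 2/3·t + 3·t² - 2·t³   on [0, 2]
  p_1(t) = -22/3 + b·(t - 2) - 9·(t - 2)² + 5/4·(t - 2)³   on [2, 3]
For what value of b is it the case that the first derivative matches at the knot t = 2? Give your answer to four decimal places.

p_0'(t) = -2/3 + 6·t - 6·t², so p_0'(2) = -38/3. On the right, p_1'(2) = b, so b = -38/3.

-12.6667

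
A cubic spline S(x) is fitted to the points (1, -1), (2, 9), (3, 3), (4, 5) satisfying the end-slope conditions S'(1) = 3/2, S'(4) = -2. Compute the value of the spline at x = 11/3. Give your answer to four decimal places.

Let M_i = S''(x_i). Step sizes h_i = 1, 1, 1; slopes of the chords Δ_i = (y_(i+1) - y_i)/h_i = 10, -6, 2.
  1·M_0 + 4·M_1 + 1·M_2 = 6(Δ_1 - Δ_0) = -96
  1·M_1 + 4·M_2 + 1·M_3 = 6(Δ_2 - Δ_1) = 48
Clamped end conditions give two more equations: 2h_0·M_0 + h_0·M_1 = 6(Δ_0 - S'(1)) = 51 and h_2·M_2 + 2h_2·M_3 = 6(S'(4) - Δ_2) = -24.
Solving: M_0 = 706/15, M_1 = -647/15, M_2 = 442/15, M_3 = -401/15.
On [3, 4], S(x) = 3 - 101/30·(x - 3) + 221/15·(x - 3)² - 281/30·(x - 3)³.
With (x - 3) = 2/3: S(11/3) = 1834/405.

4.5284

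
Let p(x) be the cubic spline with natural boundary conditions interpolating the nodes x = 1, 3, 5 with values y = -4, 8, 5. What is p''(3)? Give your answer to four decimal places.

-5.6250

Put σ_i = p'' at the i-th knot. Here h = (2, 2) and Δ = (6, -3/2), so the interior equations h_(i-1)·σ_(i-1) + 2(h_(i-1)+h_i)·σ_i + h_i·σ_(i+1) = 6(Δ_i − Δ_(i-1)) read
  2·σ_0 + 8·σ_1 + 2·σ_2 = 6(Δ_1 - Δ_0) = -45
Natural end conditions: σ_0 = σ_2 = 0.
Solving: σ_0 = 0, σ_1 = -45/8, σ_2 = 0.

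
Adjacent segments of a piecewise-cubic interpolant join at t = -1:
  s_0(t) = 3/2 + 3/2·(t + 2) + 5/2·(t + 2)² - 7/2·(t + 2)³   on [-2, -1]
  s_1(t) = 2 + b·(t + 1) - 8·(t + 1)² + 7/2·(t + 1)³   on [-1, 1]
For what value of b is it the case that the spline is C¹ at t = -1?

-4

s_0'(t) = 3/2 + 5·(t + 2) - 21/2·(t + 2)², so s_0'(-1) = -4. On the right, s_1'(-1) = b, so b = -4.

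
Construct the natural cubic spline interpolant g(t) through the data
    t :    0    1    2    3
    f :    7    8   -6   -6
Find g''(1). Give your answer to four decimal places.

Put M_i = g'' at the i-th knot. Here h = (1, 1, 1) and Δ = (1, -14, 0), so the interior equations h_(i-1)·M_(i-1) + 2(h_(i-1)+h_i)·M_i + h_i·M_(i+1) = 6(Δ_i − Δ_(i-1)) read
  1·M_0 + 4·M_1 + 1·M_2 = 6(Δ_1 - Δ_0) = -90
  1·M_1 + 4·M_2 + 1·M_3 = 6(Δ_2 - Δ_1) = 84
Natural end conditions: M_0 = M_3 = 0.
Solving the tridiagonal system: M_0 = 0, M_1 = -148/5, M_2 = 142/5, M_3 = 0.

-29.6000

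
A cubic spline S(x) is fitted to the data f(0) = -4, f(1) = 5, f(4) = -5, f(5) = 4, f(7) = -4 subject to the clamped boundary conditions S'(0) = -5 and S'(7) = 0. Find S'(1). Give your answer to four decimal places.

10.0364

Let M_i = S''(x_i). Step sizes h_i = 1, 3, 1, 2; slopes of the chords Δ_i = (y_(i+1) - y_i)/h_i = 9, -10/3, 9, -4.
  1·M_0 + 8·M_1 + 3·M_2 = 6(Δ_1 - Δ_0) = -74
  3·M_1 + 8·M_2 + 1·M_3 = 6(Δ_2 - Δ_1) = 74
  1·M_2 + 6·M_3 + 2·M_4 = 6(Δ_3 - Δ_2) = -78
Clamped end conditions give two more equations: 2h_0·M_0 + h_0·M_1 = 6(Δ_0 - S'(0)) = 84 and h_3·M_3 + 2h_3·M_4 = 6(S'(7) - Δ_3) = 24.
Hence M_0 = 2966/55, M_1 = -1312/55, M_2 = 692/33, M_3 = -3662/165, M_4 = 2821/165.
On [1, 4], S'(x) = b_1 + 2c_1·(x - 1) + 3d_1·(x - 1)² with b_1 = Δ_1 - h_1(2M_1 + M_2)/6 = 552/55, c_1 = M_1/2 = -656/55, d_1 = (M_2 - M_1)/(6h_1) = 3698/1485. So S'(1) = 552/55.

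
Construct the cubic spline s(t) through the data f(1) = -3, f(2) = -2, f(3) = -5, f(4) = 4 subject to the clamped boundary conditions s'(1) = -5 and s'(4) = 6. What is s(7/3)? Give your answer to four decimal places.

-3.1778

Put M_i = s'' at the i-th knot. Here h = (1, 1, 1) and Δ = (1, -3, 9), so the interior equations h_(i-1)·M_(i-1) + 2(h_(i-1)+h_i)·M_i + h_i·M_(i+1) = 6(Δ_i − Δ_(i-1)) read
  1·M_0 + 4·M_1 + 1·M_2 = 6(Δ_1 - Δ_0) = -24
  1·M_1 + 4·M_2 + 1·M_3 = 6(Δ_2 - Δ_1) = 72
Clamped end conditions give two more equations: 2h_0·M_0 + h_0·M_1 = 6(Δ_0 - s'(1)) = 36 and h_2·M_2 + 2h_2·M_3 = 6(s'(4) - Δ_2) = -18.
Solving: M_0 = 422/15, M_1 = -304/15, M_2 = 434/15, M_3 = -352/15.
On [2, 3], s(t) = -2 - 16/15·(t - 2) - 152/15·(t - 2)² + 41/5·(t - 2)³.
With (t - 2) = 1/3: s(7/3) = -143/45.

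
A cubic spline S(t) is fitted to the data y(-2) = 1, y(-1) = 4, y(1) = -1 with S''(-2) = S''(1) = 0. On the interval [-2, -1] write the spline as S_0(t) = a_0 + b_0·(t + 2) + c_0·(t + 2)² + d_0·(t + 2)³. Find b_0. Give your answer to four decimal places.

Let M_i = S''(x_i). Step sizes h_i = 1, 2; slopes of the chords Δ_i = (y_(i+1) - y_i)/h_i = 3, -5/2.
  1·M_0 + 6·M_1 + 2·M_2 = 6(Δ_1 - Δ_0) = -33
Natural end conditions: M_0 = M_2 = 0.
Solving the tridiagonal system: M_0 = 0, M_1 = -11/2, M_2 = 0.
On [-2, -1], with S_0(t) = a_0 + b_0·(t + 2) + c_0·(t + 2)² + d_0·(t + 2)³: c_0 = M_0/2 = 0, d_0 = (M_1 - M_0)/(6h_0) = -11/12, b_0 = Δ_0 - h_0(2M_0 + M_1)/6 = 47/12.

3.9167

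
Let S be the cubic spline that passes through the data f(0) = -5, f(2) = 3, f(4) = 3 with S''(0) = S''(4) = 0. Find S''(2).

-3

Put M_i = S'' at the i-th knot. Here h = (2, 2) and Δ = (4, 0), so the interior equations h_(i-1)·M_(i-1) + 2(h_(i-1)+h_i)·M_i + h_i·M_(i+1) = 6(Δ_i − Δ_(i-1)) read
  2·M_0 + 8·M_1 + 2·M_2 = 6(Δ_1 - Δ_0) = -24
Natural end conditions: M_0 = M_2 = 0.
Forward elimination and back-substitution give M_0 = 0, M_1 = -3, M_2 = 0.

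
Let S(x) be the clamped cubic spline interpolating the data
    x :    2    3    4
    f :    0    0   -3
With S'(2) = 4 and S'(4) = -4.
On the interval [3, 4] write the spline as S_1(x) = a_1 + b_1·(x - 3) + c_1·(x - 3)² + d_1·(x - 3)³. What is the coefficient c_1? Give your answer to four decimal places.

With M_i denoting the second derivative at x_i, h_i = 1, 1, and Δ_i = (y_(i+1) − y_i)/h_i = 0, -3:
  1·M_0 + 4·M_1 + 1·M_2 = 6(Δ_1 - Δ_0) = -18
Clamped end conditions give two more equations: 2h_0·M_0 + h_0·M_1 = 6(Δ_0 - S'(2)) = -24 and h_1·M_1 + 2h_1·M_2 = 6(S'(4) - Δ_1) = -6.
Solving: M_0 = -23/2, M_1 = -1, M_2 = -5/2.
On [3, 4], with S_1(x) = a_1 + b_1·(x - 3) + c_1·(x - 3)² + d_1·(x - 3)³: c_1 = M_1/2 = -1/2, d_1 = (M_2 - M_1)/(6h_1) = -1/4, b_1 = Δ_1 - h_1(2M_1 + M_2)/6 = -9/4.

-0.5000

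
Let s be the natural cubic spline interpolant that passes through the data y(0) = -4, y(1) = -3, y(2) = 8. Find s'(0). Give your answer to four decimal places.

Let M_i = s''(x_i). Step sizes h_i = 1, 1; slopes of the chords Δ_i = (y_(i+1) - y_i)/h_i = 1, 11.
  1·M_0 + 4·M_1 + 1·M_2 = 6(Δ_1 - Δ_0) = 60
Natural end conditions: M_0 = M_2 = 0.
Solving the tridiagonal system: M_0 = 0, M_1 = 15, M_2 = 0.
On [0, 1], s'(x) = b_0 + 2c_0·x + 3d_0·x² with b_0 = Δ_0 - h_0(2M_0 + M_1)/6 = -3/2, c_0 = M_0/2 = 0, d_0 = (M_1 - M_0)/(6h_0) = 5/2. So s'(0) = -3/2.

-1.5000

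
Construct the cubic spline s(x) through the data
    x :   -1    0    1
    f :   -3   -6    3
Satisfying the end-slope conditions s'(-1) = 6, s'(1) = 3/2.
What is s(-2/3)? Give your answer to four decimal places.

Let M_i = s''(x_i). Step sizes h_i = 1, 1; slopes of the chords Δ_i = (y_(i+1) - y_i)/h_i = -3, 9.
  1·M_0 + 4·M_1 + 1·M_2 = 6(Δ_1 - Δ_0) = 72
Clamped end conditions give two more equations: 2h_0·M_0 + h_0·M_1 = 6(Δ_0 - s'(-1)) = -54 and h_1·M_1 + 2h_1·M_2 = 6(s'(1) - Δ_1) = -45.
Solving the tridiagonal system: M_0 = -189/4, M_1 = 81/2, M_2 = -171/4.
On [-1, 0], s(x) = -3 + 6·(x + 1) - 189/8·(x + 1)² + 117/8·(x + 1)³.
With (x + 1) = 1/3: s(-2/3) = -37/12.

-3.0833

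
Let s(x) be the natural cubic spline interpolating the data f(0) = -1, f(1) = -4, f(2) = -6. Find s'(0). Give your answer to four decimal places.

Let M_i = s''(x_i). Step sizes h_i = 1, 1; slopes of the chords Δ_i = (y_(i+1) - y_i)/h_i = -3, -2.
  1·M_0 + 4·M_1 + 1·M_2 = 6(Δ_1 - Δ_0) = 6
Natural end conditions: M_0 = M_2 = 0.
Forward elimination and back-substitution give M_0 = 0, M_1 = 3/2, M_2 = 0.
On [0, 1], s'(x) = b_0 + 2c_0·x + 3d_0·x² with b_0 = Δ_0 - h_0(2M_0 + M_1)/6 = -13/4, c_0 = M_0/2 = 0, d_0 = (M_1 - M_0)/(6h_0) = 1/4. So s'(0) = -13/4.

-3.2500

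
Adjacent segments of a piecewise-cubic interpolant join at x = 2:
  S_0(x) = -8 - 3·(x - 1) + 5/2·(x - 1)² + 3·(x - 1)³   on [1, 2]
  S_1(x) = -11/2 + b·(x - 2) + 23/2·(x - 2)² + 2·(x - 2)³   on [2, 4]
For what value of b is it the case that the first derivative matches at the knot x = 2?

S_0'(x) = -3 + 5·(x - 1) + 9·(x - 1)², so S_0'(2) = 11. On the right, S_1'(2) = b, so b = 11.

11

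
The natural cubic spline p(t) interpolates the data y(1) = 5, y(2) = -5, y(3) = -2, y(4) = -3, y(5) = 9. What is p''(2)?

24

Put M_i = p'' at the i-th knot. Here h = (1, 1, 1, 1) and Δ = (-10, 3, -1, 12), so the interior equations h_(i-1)·M_(i-1) + 2(h_(i-1)+h_i)·M_i + h_i·M_(i+1) = 6(Δ_i − Δ_(i-1)) read
  1·M_0 + 4·M_1 + 1·M_2 = 6(Δ_1 - Δ_0) = 78
  1·M_1 + 4·M_2 + 1·M_3 = 6(Δ_2 - Δ_1) = -24
  1·M_2 + 4·M_3 + 1·M_4 = 6(Δ_3 - Δ_2) = 78
Natural end conditions: M_0 = M_4 = 0.
Solving the tridiagonal system: M_0 = 0, M_1 = 24, M_2 = -18, M_3 = 24, M_4 = 0.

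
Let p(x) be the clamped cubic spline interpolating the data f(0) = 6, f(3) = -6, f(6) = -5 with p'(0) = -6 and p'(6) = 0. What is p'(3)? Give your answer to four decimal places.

-1.2500

Write m_i for p''(x_i). With h_i = 3, 3 and divided differences Δ_i = -4, 1/3, the continuity of p' gives the tridiagonal system
  3·m_0 + 12·m_1 + 3·m_2 = 6(Δ_1 - Δ_0) = 26
Clamped end conditions give two more equations: 2h_0·m_0 + h_0·m_1 = 6(Δ_0 - p'(0)) = 12 and h_1·m_1 + 2h_1·m_2 = 6(p'(6) - Δ_1) = -2.
Forward elimination and back-substitution give m_0 = 5/6, m_1 = 7/3, m_2 = -3/2.
On [3, 6], p'(x) = b_1 + 2c_1·(x - 3) + 3d_1·(x - 3)² with b_1 = Δ_1 - h_1(2m_1 + m_2)/6 = -5/4, c_1 = m_1/2 = 7/6, d_1 = (m_2 - m_1)/(6h_1) = -23/108. So p'(3) = -5/4.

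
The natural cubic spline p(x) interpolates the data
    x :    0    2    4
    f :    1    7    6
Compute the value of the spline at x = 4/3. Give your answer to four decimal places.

5.6481

Put m_i = p'' at the i-th knot. Here h = (2, 2) and Δ = (3, -1/2), so the interior equations h_(i-1)·m_(i-1) + 2(h_(i-1)+h_i)·m_i + h_i·m_(i+1) = 6(Δ_i − Δ_(i-1)) read
  2·m_0 + 8·m_1 + 2·m_2 = 6(Δ_1 - Δ_0) = -21
Natural end conditions: m_0 = m_2 = 0.
Forward elimination and back-substitution give m_0 = 0, m_1 = -21/8, m_2 = 0.
On [0, 2], p(x) = 1 + 31/8·x + 0·x² - 7/32·x³.
With x = 4/3: p(4/3) = 305/54.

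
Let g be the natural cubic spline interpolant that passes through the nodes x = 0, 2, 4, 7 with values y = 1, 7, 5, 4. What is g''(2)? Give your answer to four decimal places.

With m_i denoting the second derivative at x_i, h_i = 2, 2, 3, and Δ_i = (y_(i+1) − y_i)/h_i = 3, -1, -1/3:
  2·m_0 + 8·m_1 + 2·m_2 = 6(Δ_1 - Δ_0) = -24
  2·m_1 + 10·m_2 + 3·m_3 = 6(Δ_2 - Δ_1) = 4
Natural end conditions: m_0 = m_3 = 0.
Solving: m_0 = 0, m_1 = -62/19, m_2 = 20/19, m_3 = 0.

-3.2632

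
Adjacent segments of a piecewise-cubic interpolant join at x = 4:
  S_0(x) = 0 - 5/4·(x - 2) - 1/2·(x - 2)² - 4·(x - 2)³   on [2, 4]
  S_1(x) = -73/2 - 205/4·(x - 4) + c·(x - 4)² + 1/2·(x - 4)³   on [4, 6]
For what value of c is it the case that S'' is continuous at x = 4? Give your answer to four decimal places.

-24.5000

S_0''(x) = -1 - 24·(x - 2), so S_0''(4) = -49. On the right, S_1''(4) = 2c, so c = -49/2.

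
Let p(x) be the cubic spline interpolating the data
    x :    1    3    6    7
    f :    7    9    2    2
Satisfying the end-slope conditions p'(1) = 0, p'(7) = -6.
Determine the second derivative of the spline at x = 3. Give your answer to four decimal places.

Let M_i = p''(x_i). Step sizes h_i = 2, 3, 1; slopes of the chords Δ_i = (y_(i+1) - y_i)/h_i = 1, -7/3, 0.
  2·M_0 + 10·M_1 + 3·M_2 = 6(Δ_1 - Δ_0) = -20
  3·M_1 + 8·M_2 + 1·M_3 = 6(Δ_2 - Δ_1) = 14
Clamped end conditions give two more equations: 2h_0·M_0 + h_0·M_1 = 6(Δ_0 - p'(1)) = 6 and h_2·M_2 + 2h_2·M_3 = 6(p'(7) - Δ_2) = -36.
Solving: M_0 = 148/39, M_1 = -179/39, M_2 = 238/39, M_3 = -821/39.

-4.5897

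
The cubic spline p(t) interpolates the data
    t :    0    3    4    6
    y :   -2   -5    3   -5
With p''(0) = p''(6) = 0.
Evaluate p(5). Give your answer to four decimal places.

Put σ_i = p'' at the i-th knot. Here h = (3, 1, 2) and Δ = (-1, 8, -4), so the interior equations h_(i-1)·σ_(i-1) + 2(h_(i-1)+h_i)·σ_i + h_i·σ_(i+1) = 6(Δ_i − Δ_(i-1)) read
  3·σ_0 + 8·σ_1 + 1·σ_2 = 6(Δ_1 - Δ_0) = 54
  1·σ_1 + 6·σ_2 + 2·σ_3 = 6(Δ_2 - Δ_1) = -72
Natural end conditions: σ_0 = σ_3 = 0.
Forward elimination and back-substitution give σ_0 = 0, σ_1 = 396/47, σ_2 = -630/47, σ_3 = 0.
On [4, 6], p(t) = 3 + 232/47·(t - 4) - 315/47·(t - 4)² + 105/94·(t - 4)³.
With (t - 4) = 1: p(5) = 221/94.

2.3511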